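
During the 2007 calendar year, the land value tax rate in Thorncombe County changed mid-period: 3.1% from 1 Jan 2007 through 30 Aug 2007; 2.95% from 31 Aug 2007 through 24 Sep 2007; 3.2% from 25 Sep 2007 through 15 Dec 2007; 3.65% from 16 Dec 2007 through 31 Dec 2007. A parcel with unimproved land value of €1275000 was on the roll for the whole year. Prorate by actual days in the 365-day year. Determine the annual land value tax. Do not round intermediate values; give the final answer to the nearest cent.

€39987.84

1 Jan – 30 Aug 2007: 242 days at 3.1% → €1275000 × 3.1% × 242/365 = €26205.6164
31 Aug – 24 Sep 2007: 25 days at 2.95% → €1275000 × 2.95% × 25/365 = €2576.1986
25 Sep – 15 Dec 2007: 82 days at 3.2% → €1275000 × 3.2% × 82/365 = €9166.0274
16 Dec – 31 Dec 2007: 16 days at 3.65% → €1275000 × 3.65% × 16/365 = €2040.0000
Total = €39987.8425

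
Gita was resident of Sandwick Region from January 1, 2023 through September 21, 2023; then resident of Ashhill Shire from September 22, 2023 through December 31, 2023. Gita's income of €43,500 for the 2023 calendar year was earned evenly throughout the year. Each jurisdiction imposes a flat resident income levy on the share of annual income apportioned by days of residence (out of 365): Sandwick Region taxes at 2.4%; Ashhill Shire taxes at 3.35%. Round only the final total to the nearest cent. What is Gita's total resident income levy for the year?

Sandwick Region, January 1 – September 21, 2023: 264 days → €43,500 × 2.4% × 264/365 = €755.1123
Ashhill Shire, September 22 – December 31, 2023: 101 days → €43,500 × 3.35% × 101/365 = €403.2390
Total = €1,158.3514

€1,158.35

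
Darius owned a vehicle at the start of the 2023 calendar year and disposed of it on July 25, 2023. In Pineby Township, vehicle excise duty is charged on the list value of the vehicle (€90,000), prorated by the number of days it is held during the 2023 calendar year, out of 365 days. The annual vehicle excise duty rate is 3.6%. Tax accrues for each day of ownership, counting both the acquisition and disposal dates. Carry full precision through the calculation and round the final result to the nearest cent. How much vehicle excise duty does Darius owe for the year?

€1,828.60

Days held (January 1 – July 25, 2023): 206 out of 365
Tax = €90,000 × 3.6% × 206/365 = €1,828.6027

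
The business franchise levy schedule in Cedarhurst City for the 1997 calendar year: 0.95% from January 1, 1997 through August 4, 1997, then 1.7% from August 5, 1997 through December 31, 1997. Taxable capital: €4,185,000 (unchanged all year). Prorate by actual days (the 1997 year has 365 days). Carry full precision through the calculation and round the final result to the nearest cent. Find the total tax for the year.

€52,570.48

January 1 – August 4, 1997: 216 days at 0.95% → €4,185,000 × 0.95% × 216/365 = €23,527.7260
August 5 – December 31, 1997: 149 days at 1.7% → €4,185,000 × 1.7% × 149/365 = €29,042.7534
Total = €52,570.4795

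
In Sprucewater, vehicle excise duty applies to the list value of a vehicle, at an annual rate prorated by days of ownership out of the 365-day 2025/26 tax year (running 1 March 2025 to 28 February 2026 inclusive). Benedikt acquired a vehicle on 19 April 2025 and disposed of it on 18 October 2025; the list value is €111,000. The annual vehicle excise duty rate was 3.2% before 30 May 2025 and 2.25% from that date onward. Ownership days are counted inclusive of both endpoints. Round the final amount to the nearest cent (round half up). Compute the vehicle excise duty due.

19 April – 29 May 2025: 41 days at 3.2% → €111,000 × 3.2% × 41/365 = €398.9918
30 May – 18 October 2025: 142 days at 2.25% → €111,000 × 2.25% × 142/365 = €971.6301
Total = €1,370.6219

€1,370.62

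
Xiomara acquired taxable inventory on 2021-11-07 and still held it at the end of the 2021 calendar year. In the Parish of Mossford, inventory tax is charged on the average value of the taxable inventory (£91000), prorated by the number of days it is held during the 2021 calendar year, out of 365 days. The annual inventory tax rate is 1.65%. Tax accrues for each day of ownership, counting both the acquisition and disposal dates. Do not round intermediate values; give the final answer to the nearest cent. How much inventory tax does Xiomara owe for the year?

Days held (2021-11-07 to 2021-12-31): 55 out of 365
Tax = £91000 × 1.65% × 55/365 = £226.2534

£226.25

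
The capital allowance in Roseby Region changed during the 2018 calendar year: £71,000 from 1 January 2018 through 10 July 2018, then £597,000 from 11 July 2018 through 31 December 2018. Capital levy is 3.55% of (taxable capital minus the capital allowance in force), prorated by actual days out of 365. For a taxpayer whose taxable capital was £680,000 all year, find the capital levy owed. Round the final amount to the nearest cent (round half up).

£12,717.85

1 January – 10 July 2018: 191 days, exemption £71,000 → (£680,000 − £71,000) × 3.55% × 191/365 = £11,313.2178
11 July – 31 December 2018: 174 days, exemption £597,000 → (£680,000 − £597,000) × 3.55% × 174/365 = £1,404.6329
Total = £12,717.8507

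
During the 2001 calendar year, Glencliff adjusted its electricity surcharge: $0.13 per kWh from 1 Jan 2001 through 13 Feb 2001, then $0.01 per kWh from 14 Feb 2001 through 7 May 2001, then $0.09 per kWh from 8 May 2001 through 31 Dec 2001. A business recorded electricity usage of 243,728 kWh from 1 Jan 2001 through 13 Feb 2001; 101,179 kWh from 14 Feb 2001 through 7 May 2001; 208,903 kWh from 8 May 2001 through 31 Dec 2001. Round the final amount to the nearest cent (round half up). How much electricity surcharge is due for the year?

1 Jan – 13 Feb 2001: 243,728 kWh at $0.13/kWh → $31,684.64
14 Feb – 7 May 2001: 101,179 kWh at $0.01/kWh → $1,011.79
8 May – 31 Dec 2001: 208,903 kWh at $0.09/kWh → $18,801.27

$51,497.70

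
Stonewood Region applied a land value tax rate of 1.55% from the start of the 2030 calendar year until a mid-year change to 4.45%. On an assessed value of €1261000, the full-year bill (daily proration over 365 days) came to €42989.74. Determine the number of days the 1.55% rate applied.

Let d = days at the first rate; then 365 − d days at the second rate.
€1261000 × [1.55%·d + 4.45%·(365−d)] / 365 = €42989.74
Solving gives d = 131, so the new rate took effect on 12 May 2030.

131 days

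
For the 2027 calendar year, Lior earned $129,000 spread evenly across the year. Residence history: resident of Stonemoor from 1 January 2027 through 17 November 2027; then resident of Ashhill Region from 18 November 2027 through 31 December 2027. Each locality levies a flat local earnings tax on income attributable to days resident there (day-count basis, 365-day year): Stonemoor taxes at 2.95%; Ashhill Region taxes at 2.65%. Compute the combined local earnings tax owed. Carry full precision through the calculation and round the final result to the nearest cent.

$3,758.85

Stonemoor, 1 January – 17 November 2027: 321 days → $129,000 × 2.95% × 321/365 = $3,346.7548
Ashhill Region, 18 November – 31 December 2027: 44 days → $129,000 × 2.65% × 44/365 = $412.0932
Total = $3,758.8479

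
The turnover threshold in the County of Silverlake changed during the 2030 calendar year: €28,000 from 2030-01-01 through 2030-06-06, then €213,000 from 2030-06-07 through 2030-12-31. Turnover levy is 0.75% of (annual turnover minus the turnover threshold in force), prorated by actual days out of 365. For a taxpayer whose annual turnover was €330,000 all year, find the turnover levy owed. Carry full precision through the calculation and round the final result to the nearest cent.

€1,474.32

2030-01-01 to 2030-06-06: 157 days, exemption €28,000 → (€330,000 − €28,000) × 0.75% × 157/365 = €974.2603
2030-06-07 to 2030-12-31: 208 days, exemption €213,000 → (€330,000 − €213,000) × 0.75% × 208/365 = €500.0548
Total = €1,474.3151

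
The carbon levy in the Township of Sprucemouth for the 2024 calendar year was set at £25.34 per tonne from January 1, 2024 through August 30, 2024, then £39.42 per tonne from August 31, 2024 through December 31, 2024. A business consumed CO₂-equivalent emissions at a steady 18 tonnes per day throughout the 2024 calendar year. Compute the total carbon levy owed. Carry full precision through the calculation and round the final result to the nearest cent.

£198,113.04

January 1 – August 30, 2024: 243 days × 18 tonnes/day = 4,374 tonnes at £25.34/tonne → £110,837.16
August 31 – December 31, 2024: 123 days × 18 tonnes/day = 2,214 tonnes at £39.42/tonne → £87,275.88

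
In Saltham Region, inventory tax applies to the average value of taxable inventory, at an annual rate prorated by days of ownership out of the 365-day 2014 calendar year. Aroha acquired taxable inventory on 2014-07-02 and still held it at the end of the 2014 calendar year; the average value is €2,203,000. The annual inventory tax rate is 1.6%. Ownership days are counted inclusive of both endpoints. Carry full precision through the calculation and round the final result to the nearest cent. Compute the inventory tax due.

€17,672.28

Days held (2014-07-02 to 2014-12-31): 183 out of 365
Tax = €2,203,000 × 1.6% × 183/365 = €17,672.2849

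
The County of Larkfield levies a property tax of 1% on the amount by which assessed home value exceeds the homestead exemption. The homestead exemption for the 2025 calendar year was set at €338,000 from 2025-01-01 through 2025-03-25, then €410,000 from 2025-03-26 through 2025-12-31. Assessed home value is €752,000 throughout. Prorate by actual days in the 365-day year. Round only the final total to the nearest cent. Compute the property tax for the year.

2025-01-01 to 2025-03-25: 84 days, exemption €338,000 → (€752,000 − €338,000) × 1% × 84/365 = €952.7671
2025-03-26 to 2025-12-31: 281 days, exemption €410,000 → (€752,000 − €410,000) × 1% × 281/365 = €2,632.9315
Total = €3,585.6986

€3,585.70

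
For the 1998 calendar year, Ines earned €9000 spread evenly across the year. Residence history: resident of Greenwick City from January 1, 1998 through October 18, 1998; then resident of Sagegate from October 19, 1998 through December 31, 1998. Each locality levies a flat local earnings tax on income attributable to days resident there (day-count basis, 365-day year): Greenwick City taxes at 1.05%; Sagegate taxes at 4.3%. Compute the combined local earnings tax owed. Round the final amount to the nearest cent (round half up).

€153.80

Greenwick City, January 1 – October 18, 1998: 291 days → €9000 × 1.05% × 291/365 = €75.3411
Sagegate, October 19 – December 31, 1998: 74 days → €9000 × 4.3% × 74/365 = €78.4603
Total = €153.8014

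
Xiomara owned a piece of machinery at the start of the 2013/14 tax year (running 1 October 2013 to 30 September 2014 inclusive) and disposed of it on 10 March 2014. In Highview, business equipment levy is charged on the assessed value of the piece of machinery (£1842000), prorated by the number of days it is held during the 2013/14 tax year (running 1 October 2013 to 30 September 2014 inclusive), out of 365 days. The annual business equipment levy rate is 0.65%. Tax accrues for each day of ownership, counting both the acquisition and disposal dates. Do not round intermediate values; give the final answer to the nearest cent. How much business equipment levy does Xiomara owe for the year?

Days held (1 October 2013 – 10 March 2014): 161 out of 365
Tax = £1842000 × 0.65% × 161/365 = £5281.2411

£5281.24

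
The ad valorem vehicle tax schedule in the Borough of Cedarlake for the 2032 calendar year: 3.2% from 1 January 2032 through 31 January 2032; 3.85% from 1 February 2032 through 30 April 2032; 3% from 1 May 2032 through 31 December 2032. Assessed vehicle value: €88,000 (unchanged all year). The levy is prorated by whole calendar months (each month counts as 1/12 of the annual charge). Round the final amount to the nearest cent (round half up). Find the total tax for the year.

1 January – 31 January 2032: 1 month at 3.2% → €88,000 × 3.2% × 1/12 = €234.6667
1 February – 30 April 2032: 3 months at 3.85% → €88,000 × 3.85% × 3/12 = €847.0000
1 May – 31 December 2032: 8 months at 3% → €88,000 × 3% × 8/12 = €1,760.0000
Total = €2,841.6667

€2,841.67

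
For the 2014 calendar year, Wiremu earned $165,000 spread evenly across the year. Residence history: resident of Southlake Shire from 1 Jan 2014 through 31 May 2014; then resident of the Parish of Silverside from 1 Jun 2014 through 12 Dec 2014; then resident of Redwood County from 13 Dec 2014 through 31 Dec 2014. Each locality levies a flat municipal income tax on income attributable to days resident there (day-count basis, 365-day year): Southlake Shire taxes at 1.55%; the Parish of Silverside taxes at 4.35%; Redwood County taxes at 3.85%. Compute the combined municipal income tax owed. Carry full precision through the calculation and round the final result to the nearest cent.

$5,223.27

Southlake Shire, 1 Jan – 31 May 2014: 151 days → $165,000 × 1.55% × 151/365 = $1,058.0342
The Parish of Silverside, 1 Jun – 12 Dec 2014: 195 days → $165,000 × 4.35% × 195/365 = $3,834.5548
Redwood County, 13 Dec – 31 Dec 2014: 19 days → $165,000 × 3.85% × 19/365 = $330.6781
Total = $5,223.2671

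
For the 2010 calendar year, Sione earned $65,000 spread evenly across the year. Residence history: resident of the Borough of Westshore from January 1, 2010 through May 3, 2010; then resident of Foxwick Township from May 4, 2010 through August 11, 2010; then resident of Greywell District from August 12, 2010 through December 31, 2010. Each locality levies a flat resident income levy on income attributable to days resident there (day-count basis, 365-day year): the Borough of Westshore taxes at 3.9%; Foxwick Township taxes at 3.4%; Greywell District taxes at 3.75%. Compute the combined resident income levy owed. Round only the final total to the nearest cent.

$2,408.03

The Borough of Westshore, January 1 – May 3, 2010: 123 days → $65,000 × 3.9% × 123/365 = $854.2603
Foxwick Township, May 4 – August 11, 2010: 100 days → $65,000 × 3.4% × 100/365 = $605.4795
Greywell District, August 12 – December 31, 2010: 142 days → $65,000 × 3.75% × 142/365 = $948.2877
Total = $2,408.0274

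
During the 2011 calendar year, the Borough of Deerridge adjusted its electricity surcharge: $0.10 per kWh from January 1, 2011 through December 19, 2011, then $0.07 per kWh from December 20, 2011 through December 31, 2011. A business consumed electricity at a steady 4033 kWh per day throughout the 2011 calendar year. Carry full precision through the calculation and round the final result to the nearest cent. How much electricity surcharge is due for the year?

$145752.62

January 1 – December 19, 2011: 353 days × 4033 kWh/day = 1,423,649 kWh at $0.10/kWh → $142364.90
December 20 – December 31, 2011: 12 days × 4033 kWh/day = 48,396 kWh at $0.07/kWh → $3387.72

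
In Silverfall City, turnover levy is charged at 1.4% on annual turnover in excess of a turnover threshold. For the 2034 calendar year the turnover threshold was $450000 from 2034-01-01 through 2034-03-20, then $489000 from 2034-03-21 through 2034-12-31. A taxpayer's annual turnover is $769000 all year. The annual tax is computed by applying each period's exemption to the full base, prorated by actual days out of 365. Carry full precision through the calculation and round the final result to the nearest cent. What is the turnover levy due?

2034-01-01 to 2034-03-20: 79 days, exemption $450000 → ($769000 − $450000) × 1.4% × 79/365 = $966.6137
2034-03-21 to 2034-12-31: 286 days, exemption $489000 → ($769000 − $489000) × 1.4% × 286/365 = $3071.5616
Total = $4038.1753

$4038.18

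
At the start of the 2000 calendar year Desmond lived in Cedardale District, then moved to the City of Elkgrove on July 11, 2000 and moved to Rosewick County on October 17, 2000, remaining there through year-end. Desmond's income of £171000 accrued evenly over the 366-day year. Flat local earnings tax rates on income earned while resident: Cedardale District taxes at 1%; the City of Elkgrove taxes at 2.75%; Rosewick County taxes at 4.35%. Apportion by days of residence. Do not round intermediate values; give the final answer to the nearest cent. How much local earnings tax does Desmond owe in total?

£3700.80

Cedardale District, January 1 – July 10, 2000: 192 days → £171000 × 1% × 192/366 = £897.0492
The City of Elkgrove, July 11 – October 16, 2000: 98 days → £171000 × 2.75% × 98/366 = £1259.1393
Rosewick County, October 17 – December 31, 2000: 76 days → £171000 × 4.35% × 76/366 = £1544.6066
Total = £3700.7951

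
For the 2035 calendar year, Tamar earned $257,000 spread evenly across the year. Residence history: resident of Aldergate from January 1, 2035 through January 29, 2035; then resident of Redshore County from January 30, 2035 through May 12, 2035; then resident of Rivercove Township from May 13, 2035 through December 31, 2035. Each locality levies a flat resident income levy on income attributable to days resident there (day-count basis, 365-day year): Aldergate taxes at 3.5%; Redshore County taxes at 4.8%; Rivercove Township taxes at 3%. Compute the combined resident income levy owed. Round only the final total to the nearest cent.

Aldergate, January 1 – January 29, 2035: 29 days → $257,000 × 3.5% × 29/365 = $714.6712
Redshore County, January 30 – May 12, 2035: 103 days → $257,000 × 4.8% × 103/365 = $3,481.1178
Rivercove Township, May 13 – December 31, 2035: 233 days → $257,000 × 3% × 233/365 = $4,921.7260
Total = $9,117.5151

$9,117.52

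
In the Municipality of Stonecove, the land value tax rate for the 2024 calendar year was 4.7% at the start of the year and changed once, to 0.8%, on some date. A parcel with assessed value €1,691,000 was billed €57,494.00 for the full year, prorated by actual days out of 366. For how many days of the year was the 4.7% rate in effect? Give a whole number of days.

Let d = days at the first rate; then 366 − d days at the second rate.
€1,691,000 × [4.7%·d + 0.8%·(366−d)] / 366 = €57,494.00
Solving gives d = 244, so the new rate took effect on 1 September 2024.

244 days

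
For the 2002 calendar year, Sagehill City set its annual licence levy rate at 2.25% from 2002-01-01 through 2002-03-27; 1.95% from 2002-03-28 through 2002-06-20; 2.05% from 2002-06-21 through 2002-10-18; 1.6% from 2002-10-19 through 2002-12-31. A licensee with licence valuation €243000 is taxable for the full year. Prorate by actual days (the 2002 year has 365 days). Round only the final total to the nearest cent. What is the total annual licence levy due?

2002-01-01 to 2002-03-27: 86 days at 2.25% → €243000 × 2.25% × 86/365 = €1288.2329
2002-03-28 to 2002-06-20: 85 days at 1.95% → €243000 × 1.95% × 85/365 = €1103.4863
2002-06-21 to 2002-10-18: 120 days at 2.05% → €243000 × 2.05% × 120/365 = €1637.7534
2002-10-19 to 2002-12-31: 74 days at 1.6% → €243000 × 1.6% × 74/365 = €788.2521
Total = €4817.7247

€4817.72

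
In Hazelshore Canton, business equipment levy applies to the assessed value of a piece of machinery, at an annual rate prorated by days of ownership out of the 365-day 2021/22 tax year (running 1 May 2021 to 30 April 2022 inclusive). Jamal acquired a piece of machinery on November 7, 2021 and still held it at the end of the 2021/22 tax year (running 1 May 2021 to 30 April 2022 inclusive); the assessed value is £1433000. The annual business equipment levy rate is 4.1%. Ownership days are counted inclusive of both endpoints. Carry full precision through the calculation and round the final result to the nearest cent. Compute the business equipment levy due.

£28169.25

Days held (November 7, 2021 – April 30, 2022): 175 out of 365
Tax = £1433000 × 4.1% × 175/365 = £28169.2466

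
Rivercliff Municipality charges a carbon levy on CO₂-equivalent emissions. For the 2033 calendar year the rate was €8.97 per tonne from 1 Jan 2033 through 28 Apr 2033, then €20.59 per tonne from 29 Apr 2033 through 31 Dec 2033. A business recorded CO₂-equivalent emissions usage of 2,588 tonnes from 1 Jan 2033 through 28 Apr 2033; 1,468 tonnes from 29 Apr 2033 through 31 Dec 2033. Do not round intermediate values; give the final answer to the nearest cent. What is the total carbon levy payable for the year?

€53,440.48

1 Jan – 28 Apr 2033: 2,588 tonnes at €8.97/tonne → €23,214.36
29 Apr – 31 Dec 2033: 1,468 tonnes at €20.59/tonne → €30,226.12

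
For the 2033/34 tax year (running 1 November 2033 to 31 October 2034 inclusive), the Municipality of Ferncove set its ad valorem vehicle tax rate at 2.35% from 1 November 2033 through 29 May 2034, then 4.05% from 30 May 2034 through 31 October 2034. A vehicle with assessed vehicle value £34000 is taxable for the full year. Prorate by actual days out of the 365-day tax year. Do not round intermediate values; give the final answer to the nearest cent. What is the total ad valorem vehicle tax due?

£1044.45

1 November 2033 – 29 May 2034: 210 days at 2.35% → £34000 × 2.35% × 210/365 = £459.6986
30 May – 31 October 2034: 155 days at 4.05% → £34000 × 4.05% × 155/365 = £584.7534
Total = £1044.4521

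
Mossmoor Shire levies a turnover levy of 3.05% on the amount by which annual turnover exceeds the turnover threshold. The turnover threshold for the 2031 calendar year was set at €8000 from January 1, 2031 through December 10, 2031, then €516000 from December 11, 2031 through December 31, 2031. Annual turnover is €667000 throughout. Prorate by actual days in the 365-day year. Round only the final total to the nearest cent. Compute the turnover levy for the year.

€19208.06

January 1 – December 10, 2031: 344 days, exemption €8000 → (€667000 − €8000) × 3.05% × 344/365 = €18943.0904
December 11 – December 31, 2031: 21 days, exemption €516000 → (€667000 − €516000) × 3.05% × 21/365 = €264.9740
Total = €19208.0644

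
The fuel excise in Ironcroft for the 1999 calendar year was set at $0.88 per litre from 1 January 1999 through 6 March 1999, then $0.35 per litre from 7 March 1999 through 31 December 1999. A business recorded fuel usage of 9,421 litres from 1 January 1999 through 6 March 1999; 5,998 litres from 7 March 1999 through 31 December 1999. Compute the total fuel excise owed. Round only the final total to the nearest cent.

$10,389.78

1 January – 6 March 1999: 9,421 litres at $0.88/litre → $8,290.48
7 March – 31 December 1999: 5,998 litres at $0.35/litre → $2,099.30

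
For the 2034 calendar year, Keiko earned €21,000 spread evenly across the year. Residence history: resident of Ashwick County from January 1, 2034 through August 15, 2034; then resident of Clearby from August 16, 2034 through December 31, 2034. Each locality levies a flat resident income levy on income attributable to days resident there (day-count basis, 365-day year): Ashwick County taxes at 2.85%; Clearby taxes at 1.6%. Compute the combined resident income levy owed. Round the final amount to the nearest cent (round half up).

Ashwick County, January 1 – August 15, 2034: 227 days → €21,000 × 2.85% × 227/365 = €372.2178
Clearby, August 16 – December 31, 2034: 138 days → €21,000 × 1.6% × 138/365 = €127.0356
Total = €499.2534

€499.25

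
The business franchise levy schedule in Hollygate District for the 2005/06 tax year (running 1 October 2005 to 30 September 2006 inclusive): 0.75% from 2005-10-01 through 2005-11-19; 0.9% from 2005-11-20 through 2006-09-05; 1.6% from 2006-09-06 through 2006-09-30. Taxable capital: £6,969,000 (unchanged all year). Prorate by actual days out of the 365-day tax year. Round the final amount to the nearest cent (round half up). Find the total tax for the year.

£64,630.32

2005-10-01 to 2005-11-19: 50 days at 0.75% → £6,969,000 × 0.75% × 50/365 = £7,159.9315
2005-11-20 to 2006-09-05: 290 days at 0.9% → £6,969,000 × 0.9% × 290/365 = £49,833.1233
2006-09-06 to 2006-09-30: 25 days at 1.6% → £6,969,000 × 1.6% × 25/365 = £7,637.2603
Total = £64,630.3151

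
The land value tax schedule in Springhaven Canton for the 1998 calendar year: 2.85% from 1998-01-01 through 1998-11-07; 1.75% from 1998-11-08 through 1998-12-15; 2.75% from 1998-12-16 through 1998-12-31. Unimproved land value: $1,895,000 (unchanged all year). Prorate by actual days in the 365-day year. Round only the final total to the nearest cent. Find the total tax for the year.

$51,754.27

1998-01-01 to 1998-11-07: 311 days at 2.85% → $1,895,000 × 2.85% × 311/365 = $46,017.3493
1998-11-08 to 1998-12-15: 38 days at 1.75% → $1,895,000 × 1.75% × 38/365 = $3,452.5342
1998-12-16 to 1998-12-31: 16 days at 2.75% → $1,895,000 × 2.75% × 16/365 = $2,284.3836
Total = $51,754.2671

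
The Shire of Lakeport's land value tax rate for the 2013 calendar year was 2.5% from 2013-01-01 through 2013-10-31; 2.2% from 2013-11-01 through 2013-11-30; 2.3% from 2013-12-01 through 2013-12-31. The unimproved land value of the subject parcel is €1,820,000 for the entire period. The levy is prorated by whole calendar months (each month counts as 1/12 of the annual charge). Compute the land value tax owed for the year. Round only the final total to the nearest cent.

2013-01-01 to 2013-10-31: 10 months at 2.5% → €1,820,000 × 2.5% × 10/12 = €37,916.6667
2013-11-01 to 2013-11-30: 1 month at 2.2% → €1,820,000 × 2.2% × 1/12 = €3,336.6667
2013-12-01 to 2013-12-31: 1 month at 2.3% → €1,820,000 × 2.3% × 1/12 = €3,488.3333
Total = €44,741.6667

€44,741.67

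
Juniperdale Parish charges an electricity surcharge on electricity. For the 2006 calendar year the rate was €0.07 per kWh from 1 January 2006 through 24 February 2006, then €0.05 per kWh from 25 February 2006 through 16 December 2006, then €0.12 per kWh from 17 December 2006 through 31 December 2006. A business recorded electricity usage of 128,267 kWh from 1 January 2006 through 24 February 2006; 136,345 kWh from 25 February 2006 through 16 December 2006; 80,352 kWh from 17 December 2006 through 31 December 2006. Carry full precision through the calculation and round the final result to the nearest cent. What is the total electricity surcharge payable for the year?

€25,438.18

1 January – 24 February 2006: 128,267 kWh at €0.07/kWh → €8,978.69
25 February – 16 December 2006: 136,345 kWh at €0.05/kWh → €6,817.25
17 December – 31 December 2006: 80,352 kWh at €0.12/kWh → €9,642.24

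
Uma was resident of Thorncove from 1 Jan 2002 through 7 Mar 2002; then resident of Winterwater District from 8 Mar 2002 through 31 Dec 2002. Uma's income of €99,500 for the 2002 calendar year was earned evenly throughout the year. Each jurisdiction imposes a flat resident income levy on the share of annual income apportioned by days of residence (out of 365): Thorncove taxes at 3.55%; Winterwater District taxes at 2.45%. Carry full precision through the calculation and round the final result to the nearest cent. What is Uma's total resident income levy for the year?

Thorncove, 1 Jan – 7 Mar 2002: 66 days → €99,500 × 3.55% × 66/365 = €638.7082
Winterwater District, 8 Mar – 31 Dec 2002: 299 days → €99,500 × 2.45% × 299/365 = €1,996.9514
Total = €2,635.6596

€2,635.66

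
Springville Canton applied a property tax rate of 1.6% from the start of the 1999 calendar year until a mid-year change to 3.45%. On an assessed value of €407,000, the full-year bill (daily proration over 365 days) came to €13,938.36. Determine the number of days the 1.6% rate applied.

5 days

Let d = days at the first rate; then 365 − d days at the second rate.
€407,000 × [1.6%·d + 3.45%·(365−d)] / 365 = €13,938.36
Solving gives d = 5, so the new rate took effect on 6 Jan 1999.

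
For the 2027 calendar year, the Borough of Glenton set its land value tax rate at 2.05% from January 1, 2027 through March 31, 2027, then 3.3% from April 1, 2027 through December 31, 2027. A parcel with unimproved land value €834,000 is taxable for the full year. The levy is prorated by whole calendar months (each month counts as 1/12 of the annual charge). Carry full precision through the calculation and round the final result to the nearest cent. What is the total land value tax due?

€24,915.75

January 1 – March 31, 2027: 3 months at 2.05% → €834,000 × 2.05% × 3/12 = €4,274.2500
April 1 – December 31, 2027: 9 months at 3.3% → €834,000 × 3.3% × 9/12 = €20,641.5000
Total = €24,915.7500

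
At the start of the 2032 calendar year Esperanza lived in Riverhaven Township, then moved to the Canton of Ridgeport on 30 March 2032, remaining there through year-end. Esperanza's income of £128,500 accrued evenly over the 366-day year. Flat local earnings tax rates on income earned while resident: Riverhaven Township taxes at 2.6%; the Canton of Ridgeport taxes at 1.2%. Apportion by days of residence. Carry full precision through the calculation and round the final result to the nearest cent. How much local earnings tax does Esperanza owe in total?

Riverhaven Township, 1 January – 29 March 2032: 89 days → £128,500 × 2.6% × 89/366 = £812.4290
The Canton of Ridgeport, 30 March – 31 December 2032: 277 days → £128,500 × 1.2% × 277/366 = £1,167.0328
Total = £1,979.4617

£1,979.46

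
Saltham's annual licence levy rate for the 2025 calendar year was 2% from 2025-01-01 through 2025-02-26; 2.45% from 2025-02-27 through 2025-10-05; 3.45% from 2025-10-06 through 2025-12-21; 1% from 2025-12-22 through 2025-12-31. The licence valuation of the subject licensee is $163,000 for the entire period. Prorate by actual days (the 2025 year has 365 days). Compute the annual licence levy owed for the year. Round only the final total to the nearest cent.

2025-01-01 to 2025-02-26: 57 days at 2% → $163,000 × 2% × 57/365 = $509.0959
2025-02-27 to 2025-10-05: 221 days at 2.45% → $163,000 × 2.45% × 221/365 = $2,417.9822
2025-10-06 to 2025-12-21: 77 days at 3.45% → $163,000 × 3.45% × 77/365 = $1,186.3274
2025-12-22 to 2025-12-31: 10 days at 1% → $163,000 × 1% × 10/365 = $44.6575
Total = $4,158.0630

$4,158.06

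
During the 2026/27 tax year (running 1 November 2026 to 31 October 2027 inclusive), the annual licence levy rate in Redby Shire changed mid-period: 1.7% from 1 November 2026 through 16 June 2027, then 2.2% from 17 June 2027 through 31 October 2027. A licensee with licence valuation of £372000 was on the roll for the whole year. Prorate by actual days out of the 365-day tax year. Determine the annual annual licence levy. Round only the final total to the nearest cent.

1 November 2026 – 16 June 2027: 228 days at 1.7% → £372000 × 1.7% × 228/365 = £3950.3342
17 June – 31 October 2027: 137 days at 2.2% → £372000 × 2.2% × 137/365 = £3071.8027
Total = £7022.1370

£7022.14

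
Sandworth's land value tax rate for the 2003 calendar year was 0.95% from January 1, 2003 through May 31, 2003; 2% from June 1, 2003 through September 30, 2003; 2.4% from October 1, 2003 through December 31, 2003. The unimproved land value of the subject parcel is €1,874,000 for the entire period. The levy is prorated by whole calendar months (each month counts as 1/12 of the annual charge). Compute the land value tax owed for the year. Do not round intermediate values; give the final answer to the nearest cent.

January 1 – May 31, 2003: 5 months at 0.95% → €1,874,000 × 0.95% × 5/12 = €7,417.9167
June 1 – September 30, 2003: 4 months at 2% → €1,874,000 × 2% × 4/12 = €12,493.3333
October 1 – December 31, 2003: 3 months at 2.4% → €1,874,000 × 2.4% × 3/12 = €11,244.0000
Total = €31,155.2500

€31,155.25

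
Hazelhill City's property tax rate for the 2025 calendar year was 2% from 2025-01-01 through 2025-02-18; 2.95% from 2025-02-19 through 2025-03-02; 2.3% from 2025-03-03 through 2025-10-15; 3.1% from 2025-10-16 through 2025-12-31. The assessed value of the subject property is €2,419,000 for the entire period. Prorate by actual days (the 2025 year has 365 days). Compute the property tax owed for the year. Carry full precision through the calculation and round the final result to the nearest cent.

€59,262.19

2025-01-01 to 2025-02-18: 49 days at 2% → €2,419,000 × 2% × 49/365 = €6,494.8493
2025-02-19 to 2025-03-02: 12 days at 2.95% → €2,419,000 × 2.95% × 12/365 = €2,346.0986
2025-03-03 to 2025-10-15: 227 days at 2.3% → €2,419,000 × 2.3% × 227/365 = €34,601.6411
2025-10-16 to 2025-12-31: 77 days at 3.1% → €2,419,000 × 3.1% × 77/365 = €15,819.5973
Total = €59,262.1863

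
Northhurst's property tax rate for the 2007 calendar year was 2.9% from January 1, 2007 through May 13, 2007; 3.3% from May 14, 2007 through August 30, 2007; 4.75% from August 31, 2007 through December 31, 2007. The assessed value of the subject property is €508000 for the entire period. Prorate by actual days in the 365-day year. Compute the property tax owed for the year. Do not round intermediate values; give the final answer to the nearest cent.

€18505.81

January 1 – May 13, 2007: 133 days at 2.9% → €508000 × 2.9% × 133/365 = €5368.0986
May 14 – August 30, 2007: 109 days at 3.3% → €508000 × 3.3% × 109/365 = €5006.2356
August 31 – December 31, 2007: 123 days at 4.75% → €508000 × 4.75% × 123/365 = €8131.4795
Total = €18505.8137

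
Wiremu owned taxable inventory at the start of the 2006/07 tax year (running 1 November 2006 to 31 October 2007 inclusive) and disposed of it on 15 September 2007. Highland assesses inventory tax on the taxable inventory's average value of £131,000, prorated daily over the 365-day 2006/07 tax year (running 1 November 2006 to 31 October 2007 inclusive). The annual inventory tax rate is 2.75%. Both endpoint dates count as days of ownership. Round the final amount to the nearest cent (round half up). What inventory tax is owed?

£3,148.49

Days held (1 November 2006 – 15 September 2007): 319 out of 365
Tax = £131,000 × 2.75% × 319/365 = £3,148.4863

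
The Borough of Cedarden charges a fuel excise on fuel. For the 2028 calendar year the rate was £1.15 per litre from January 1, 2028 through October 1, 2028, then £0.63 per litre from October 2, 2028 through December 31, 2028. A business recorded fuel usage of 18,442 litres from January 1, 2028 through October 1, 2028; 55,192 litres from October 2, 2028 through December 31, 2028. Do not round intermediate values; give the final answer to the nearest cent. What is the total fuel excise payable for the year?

January 1 – October 1, 2028: 18,442 litres at £1.15/litre → £21,208.30
October 2 – December 31, 2028: 55,192 litres at £0.63/litre → £34,770.96

£55,979.26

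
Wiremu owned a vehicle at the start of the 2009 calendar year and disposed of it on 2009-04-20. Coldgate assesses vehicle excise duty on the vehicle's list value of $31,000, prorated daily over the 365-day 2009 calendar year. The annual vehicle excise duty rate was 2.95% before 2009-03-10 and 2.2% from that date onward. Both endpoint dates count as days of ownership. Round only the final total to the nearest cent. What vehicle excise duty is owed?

$248.85

2009-01-01 to 2009-03-09: 68 days at 2.95% → $31,000 × 2.95% × 68/365 = $170.3726
2009-03-10 to 2009-04-20: 42 days at 2.2% → $31,000 × 2.2% × 42/365 = $78.4767
Total = $248.8493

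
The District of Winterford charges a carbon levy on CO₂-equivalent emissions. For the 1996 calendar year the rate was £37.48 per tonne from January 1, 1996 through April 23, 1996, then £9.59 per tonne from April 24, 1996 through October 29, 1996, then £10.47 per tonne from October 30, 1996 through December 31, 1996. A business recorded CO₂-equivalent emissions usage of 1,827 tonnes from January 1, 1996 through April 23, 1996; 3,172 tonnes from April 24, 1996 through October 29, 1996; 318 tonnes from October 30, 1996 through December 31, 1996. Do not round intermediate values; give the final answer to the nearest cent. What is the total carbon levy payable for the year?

January 1 – April 23, 1996: 1,827 tonnes at £37.48/tonne → £68,475.96
April 24 – October 29, 1996: 3,172 tonnes at £9.59/tonne → £30,419.48
October 30 – December 31, 1996: 318 tonnes at £10.47/tonne → £3,329.46

£102,224.90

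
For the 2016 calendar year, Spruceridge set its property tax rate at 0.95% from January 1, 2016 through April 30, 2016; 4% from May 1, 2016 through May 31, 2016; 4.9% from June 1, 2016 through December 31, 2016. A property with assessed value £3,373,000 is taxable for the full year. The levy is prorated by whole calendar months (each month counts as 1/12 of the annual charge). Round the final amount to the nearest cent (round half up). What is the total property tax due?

£118,336.08

January 1 – April 30, 2016: 4 months at 0.95% → £3,373,000 × 0.95% × 4/12 = £10,681.1667
May 1 – May 31, 2016: 1 month at 4% → £3,373,000 × 4% × 1/12 = £11,243.3333
June 1 – December 31, 2016: 7 months at 4.9% → £3,373,000 × 4.9% × 7/12 = £96,411.5833
Total = £118,336.0833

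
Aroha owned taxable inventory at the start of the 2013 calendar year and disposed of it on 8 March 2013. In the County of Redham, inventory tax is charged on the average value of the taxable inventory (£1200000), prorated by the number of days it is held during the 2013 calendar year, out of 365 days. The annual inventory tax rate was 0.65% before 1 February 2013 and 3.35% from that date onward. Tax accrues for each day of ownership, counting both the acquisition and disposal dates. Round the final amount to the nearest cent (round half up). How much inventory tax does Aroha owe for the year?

£4627.40

1 January – 31 January 2013: 31 days at 0.65% → £1200000 × 0.65% × 31/365 = £662.4658
1 February – 8 March 2013: 36 days at 3.35% → £1200000 × 3.35% × 36/365 = £3964.9315
Total = £4627.3973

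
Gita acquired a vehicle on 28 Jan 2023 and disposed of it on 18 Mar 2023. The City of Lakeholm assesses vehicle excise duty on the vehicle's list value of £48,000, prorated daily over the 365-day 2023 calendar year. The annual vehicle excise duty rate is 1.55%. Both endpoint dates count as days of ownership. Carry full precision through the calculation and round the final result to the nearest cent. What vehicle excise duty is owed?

£101.92

Days held (28 Jan – 18 Mar 2023): 50 out of 365
Tax = £48,000 × 1.55% × 50/365 = £101.9178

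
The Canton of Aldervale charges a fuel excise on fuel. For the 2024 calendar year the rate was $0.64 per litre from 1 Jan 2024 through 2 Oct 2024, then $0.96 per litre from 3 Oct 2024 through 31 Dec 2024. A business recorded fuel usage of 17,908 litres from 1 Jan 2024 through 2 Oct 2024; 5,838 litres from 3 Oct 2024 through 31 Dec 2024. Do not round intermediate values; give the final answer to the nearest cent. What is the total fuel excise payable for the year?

1 Jan – 2 Oct 2024: 17,908 litres at $0.64/litre → $11,461.12
3 Oct – 31 Dec 2024: 5,838 litres at $0.96/litre → $5,604.48

$17,065.60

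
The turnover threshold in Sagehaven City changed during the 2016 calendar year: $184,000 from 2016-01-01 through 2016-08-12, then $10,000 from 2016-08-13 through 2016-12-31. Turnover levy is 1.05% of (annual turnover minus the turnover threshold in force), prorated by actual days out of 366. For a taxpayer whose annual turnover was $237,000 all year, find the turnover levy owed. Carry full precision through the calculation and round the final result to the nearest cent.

$1,260.34

2016-01-01 to 2016-08-12: 225 days, exemption $184,000 → ($237,000 − $184,000) × 1.05% × 225/366 = $342.1107
2016-08-13 to 2016-12-31: 141 days, exemption $10,000 → ($237,000 − $10,000) × 1.05% × 141/366 = $918.2336
Total = $1,260.3443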